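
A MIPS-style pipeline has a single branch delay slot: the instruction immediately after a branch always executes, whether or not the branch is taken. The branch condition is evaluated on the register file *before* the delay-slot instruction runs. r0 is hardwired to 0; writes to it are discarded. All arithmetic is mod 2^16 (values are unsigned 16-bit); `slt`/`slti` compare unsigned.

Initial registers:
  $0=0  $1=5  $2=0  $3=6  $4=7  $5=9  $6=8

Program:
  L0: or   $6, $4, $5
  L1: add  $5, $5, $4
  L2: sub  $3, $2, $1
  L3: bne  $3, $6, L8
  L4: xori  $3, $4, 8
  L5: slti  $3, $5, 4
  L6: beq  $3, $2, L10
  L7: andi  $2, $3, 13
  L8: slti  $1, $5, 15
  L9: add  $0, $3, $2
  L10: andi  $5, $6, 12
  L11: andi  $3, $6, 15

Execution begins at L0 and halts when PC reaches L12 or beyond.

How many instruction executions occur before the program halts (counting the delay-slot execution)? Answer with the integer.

PC=0  or   $6, $4, $5        | $0=0 $1=5 $2=0 $3=6 $4=7 $5=9 $6=15
PC=1  add  $5, $5, $4        | $0=0 $1=5 $2=0 $3=6 $4=7 $5=16 $6=15
PC=2  sub  $3, $2, $1        | $0=0 $1=5 $2=0 $3=65531 $4=7 $5=16 $6=15
PC=3  bne  $3, $6, L8        | $0=0 $1=5 $2=0 $3=65531 $4=7 $5=16 $6=15  [TAKEN]
PC=4  xori  $3, $4, 8        | $0=0 $1=5 $2=0 $3=15 $4=7 $5=16 $6=15
PC=8  slti  $1, $5, 15       | $0=0 $1=0 $2=0 $3=15 $4=7 $5=16 $6=15
PC=9  add  $0, $3, $2        | $0=0 $1=0 $2=0 $3=15 $4=7 $5=16 $6=15
PC=10 andi  $5, $6, 12       | $0=0 $1=0 $2=0 $3=15 $4=7 $5=12 $6=15
PC=11 andi  $3, $6, 15       | $0=0 $1=0 $2=0 $3=15 $4=7 $5=12 $6=15

9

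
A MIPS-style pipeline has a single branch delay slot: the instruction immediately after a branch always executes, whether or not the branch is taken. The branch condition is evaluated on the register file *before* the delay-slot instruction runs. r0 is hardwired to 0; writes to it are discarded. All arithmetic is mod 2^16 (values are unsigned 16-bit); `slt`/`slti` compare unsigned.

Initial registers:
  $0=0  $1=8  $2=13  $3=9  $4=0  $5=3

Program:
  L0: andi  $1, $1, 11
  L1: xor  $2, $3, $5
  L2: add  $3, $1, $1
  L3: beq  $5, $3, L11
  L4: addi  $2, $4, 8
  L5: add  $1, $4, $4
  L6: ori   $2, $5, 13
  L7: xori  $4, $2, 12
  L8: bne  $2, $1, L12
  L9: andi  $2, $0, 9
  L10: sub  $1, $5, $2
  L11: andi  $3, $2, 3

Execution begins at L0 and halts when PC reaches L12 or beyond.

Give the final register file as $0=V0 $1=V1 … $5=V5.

  step pc=0: andi  $1, $1, 11  regs=(0,8,13,9,0,3)
  step pc=1: xor  $2, $3, $5  regs=(0,8,10,9,0,3)
  step pc=2: add  $3, $1, $1  regs=(0,8,10,16,0,3)
  step pc=3: beq  $5, $3, L11  cond=F  regs=(0,8,10,16,0,3)
  step pc=4: addi  $2, $4, 8  regs=(0,8,8,16,0,3)
  step pc=5: add  $1, $4, $4  regs=(0,0,8,16,0,3)
  step pc=6: ori   $2, $5, 13  regs=(0,0,15,16,0,3)
  step pc=7: xori  $4, $2, 12  regs=(0,0,15,16,3,3)
  step pc=8: bne  $2, $1, L12  cond=T  regs=(0,0,15,16,3,3)
  step pc=9: andi  $2, $0, 9  regs=(0,0,0,16,3,3)

$0=0 $1=0 $2=0 $3=16 $4=3 $5=3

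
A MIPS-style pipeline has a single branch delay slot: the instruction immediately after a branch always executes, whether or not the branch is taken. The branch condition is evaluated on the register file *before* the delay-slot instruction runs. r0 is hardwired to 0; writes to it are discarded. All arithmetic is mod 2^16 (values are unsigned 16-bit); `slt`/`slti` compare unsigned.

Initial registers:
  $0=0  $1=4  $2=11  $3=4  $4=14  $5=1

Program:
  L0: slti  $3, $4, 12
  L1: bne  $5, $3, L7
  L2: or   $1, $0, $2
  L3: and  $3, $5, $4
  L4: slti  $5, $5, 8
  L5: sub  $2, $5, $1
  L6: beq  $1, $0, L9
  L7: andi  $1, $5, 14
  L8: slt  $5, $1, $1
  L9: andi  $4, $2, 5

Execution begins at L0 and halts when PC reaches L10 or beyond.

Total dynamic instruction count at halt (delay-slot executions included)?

6

  step pc=0: slti  $3, $4, 12  regs=(0,4,11,0,14,1)
  step pc=1: bne  $5, $3, L7  cond=T  regs=(0,4,11,0,14,1)
  step pc=2: or   $1, $0, $2  regs=(0,11,11,0,14,1)
  step pc=7: andi  $1, $5, 14  regs=(0,0,11,0,14,1)
  step pc=8: slt  $5, $1, $1  regs=(0,0,11,0,14,0)
  step pc=9: andi  $4, $2, 5  regs=(0,0,11,0,1,0)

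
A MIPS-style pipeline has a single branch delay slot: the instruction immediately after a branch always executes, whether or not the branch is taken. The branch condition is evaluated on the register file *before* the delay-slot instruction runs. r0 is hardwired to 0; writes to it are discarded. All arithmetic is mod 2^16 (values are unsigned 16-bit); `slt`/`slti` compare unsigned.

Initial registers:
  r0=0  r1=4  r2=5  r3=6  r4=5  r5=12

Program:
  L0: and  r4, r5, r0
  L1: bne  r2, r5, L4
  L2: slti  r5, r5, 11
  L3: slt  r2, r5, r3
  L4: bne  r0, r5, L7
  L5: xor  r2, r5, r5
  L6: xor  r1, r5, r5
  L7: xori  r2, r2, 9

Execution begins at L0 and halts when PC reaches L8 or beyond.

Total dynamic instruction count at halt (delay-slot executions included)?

7

  step pc=0: and  r4, r5, r0  regs=(0,4,5,6,0,12)
  step pc=1: bne  r2, r5, L4  cond=T  regs=(0,4,5,6,0,12)
  step pc=2: slti  r5, r5, 11  regs=(0,4,5,6,0,0)
  step pc=4: bne  r0, r5, L7  cond=F  regs=(0,4,5,6,0,0)
  step pc=5: xor  r2, r5, r5  regs=(0,4,0,6,0,0)
  step pc=6: xor  r1, r5, r5  regs=(0,0,0,6,0,0)
  step pc=7: xori  r2, r2, 9  regs=(0,0,9,6,0,0)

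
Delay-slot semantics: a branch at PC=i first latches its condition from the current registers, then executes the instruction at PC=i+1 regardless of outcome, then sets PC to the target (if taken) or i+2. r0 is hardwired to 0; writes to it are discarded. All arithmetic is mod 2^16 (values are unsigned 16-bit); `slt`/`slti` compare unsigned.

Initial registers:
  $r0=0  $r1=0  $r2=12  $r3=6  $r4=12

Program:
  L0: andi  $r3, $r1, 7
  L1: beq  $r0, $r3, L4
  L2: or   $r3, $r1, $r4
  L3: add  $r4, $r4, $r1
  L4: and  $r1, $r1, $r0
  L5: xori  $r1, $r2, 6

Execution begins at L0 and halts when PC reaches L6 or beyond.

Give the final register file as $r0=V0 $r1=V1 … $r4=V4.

$r0=0 $r1=10 $r2=12 $r3=12 $r4=12

#0 andi  $r3, $r1, 7 ; 0/0/12/0/12
#1 beq  $r0, $r3, L4 ; 0/0/12/0/12 ; →target
#2 or   $r3, $r1, $r4 ; 0/0/12/12/12
#4 and  $r1, $r1, $r0 ; 0/0/12/12/12
#5 xori  $r1, $r2, 6 ; 0/10/12/12/12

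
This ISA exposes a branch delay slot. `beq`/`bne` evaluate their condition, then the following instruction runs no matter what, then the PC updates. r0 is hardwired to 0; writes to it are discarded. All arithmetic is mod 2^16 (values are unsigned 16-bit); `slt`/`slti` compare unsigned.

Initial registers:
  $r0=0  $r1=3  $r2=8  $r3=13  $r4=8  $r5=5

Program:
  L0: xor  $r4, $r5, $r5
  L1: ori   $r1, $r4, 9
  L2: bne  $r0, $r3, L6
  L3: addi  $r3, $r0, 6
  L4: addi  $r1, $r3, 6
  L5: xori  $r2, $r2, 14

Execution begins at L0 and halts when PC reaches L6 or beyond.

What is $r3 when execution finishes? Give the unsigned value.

#0 xor  $r4, $r5, $r5 ; 0/3/8/13/0/5
#1 ori   $r1, $r4, 9 ; 0/9/8/13/0/5
#2 bne  $r0, $r3, L6 ; 0/9/8/13/0/5 ; →target
#3 addi  $r3, $r0, 6 ; 0/9/8/6/0/5

6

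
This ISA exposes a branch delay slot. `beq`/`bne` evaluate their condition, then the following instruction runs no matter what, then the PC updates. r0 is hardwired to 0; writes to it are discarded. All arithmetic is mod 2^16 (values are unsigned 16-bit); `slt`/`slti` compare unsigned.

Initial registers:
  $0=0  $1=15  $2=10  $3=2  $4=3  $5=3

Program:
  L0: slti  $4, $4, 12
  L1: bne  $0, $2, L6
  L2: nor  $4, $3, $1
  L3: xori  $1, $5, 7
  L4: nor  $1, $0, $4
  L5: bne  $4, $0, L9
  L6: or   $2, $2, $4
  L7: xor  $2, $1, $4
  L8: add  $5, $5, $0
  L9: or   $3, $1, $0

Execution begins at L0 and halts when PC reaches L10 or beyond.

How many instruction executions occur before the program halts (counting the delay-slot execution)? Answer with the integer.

7

PC=0  slti  $4, $4, 12       | $0=0 $1=15 $2=10 $3=2 $4=1 $5=3
PC=1  bne  $0, $2, L6        | $0=0 $1=15 $2=10 $3=2 $4=1 $5=3  [TAKEN]
PC=2  nor  $4, $3, $1        | $0=0 $1=15 $2=10 $3=2 $4=65520 $5=3
PC=6  or   $2, $2, $4        | $0=0 $1=15 $2=65530 $3=2 $4=65520 $5=3
PC=7  xor  $2, $1, $4        | $0=0 $1=15 $2=65535 $3=2 $4=65520 $5=3
PC=8  add  $5, $5, $0        | $0=0 $1=15 $2=65535 $3=2 $4=65520 $5=3
PC=9  or   $3, $1, $0        | $0=0 $1=15 $2=65535 $3=15 $4=65520 $5=3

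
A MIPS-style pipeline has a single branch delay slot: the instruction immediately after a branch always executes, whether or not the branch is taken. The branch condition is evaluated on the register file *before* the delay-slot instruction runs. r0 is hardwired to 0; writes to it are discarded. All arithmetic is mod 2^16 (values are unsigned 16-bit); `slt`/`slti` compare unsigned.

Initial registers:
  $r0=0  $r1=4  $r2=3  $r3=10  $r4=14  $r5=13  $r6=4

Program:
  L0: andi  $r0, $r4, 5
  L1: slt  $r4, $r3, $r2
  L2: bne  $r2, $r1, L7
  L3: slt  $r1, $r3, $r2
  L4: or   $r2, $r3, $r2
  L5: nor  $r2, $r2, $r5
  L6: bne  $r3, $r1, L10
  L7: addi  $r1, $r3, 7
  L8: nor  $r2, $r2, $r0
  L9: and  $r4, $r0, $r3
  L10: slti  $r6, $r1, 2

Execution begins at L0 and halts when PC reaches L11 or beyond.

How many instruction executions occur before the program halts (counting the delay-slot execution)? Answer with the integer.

#0 andi  $r0, $r4, 5 ; 0/4/3/10/14/13/4
#1 slt  $r4, $r3, $r2 ; 0/4/3/10/0/13/4
#2 bne  $r2, $r1, L7 ; 0/4/3/10/0/13/4 ; →target
#3 slt  $r1, $r3, $r2 ; 0/0/3/10/0/13/4
#7 addi  $r1, $r3, 7 ; 0/17/3/10/0/13/4
#8 nor  $r2, $r2, $r0 ; 0/17/65532/10/0/13/4
#9 and  $r4, $r0, $r3 ; 0/17/65532/10/0/13/4
#10 slti  $r6, $r1, 2 ; 0/17/65532/10/0/13/0

8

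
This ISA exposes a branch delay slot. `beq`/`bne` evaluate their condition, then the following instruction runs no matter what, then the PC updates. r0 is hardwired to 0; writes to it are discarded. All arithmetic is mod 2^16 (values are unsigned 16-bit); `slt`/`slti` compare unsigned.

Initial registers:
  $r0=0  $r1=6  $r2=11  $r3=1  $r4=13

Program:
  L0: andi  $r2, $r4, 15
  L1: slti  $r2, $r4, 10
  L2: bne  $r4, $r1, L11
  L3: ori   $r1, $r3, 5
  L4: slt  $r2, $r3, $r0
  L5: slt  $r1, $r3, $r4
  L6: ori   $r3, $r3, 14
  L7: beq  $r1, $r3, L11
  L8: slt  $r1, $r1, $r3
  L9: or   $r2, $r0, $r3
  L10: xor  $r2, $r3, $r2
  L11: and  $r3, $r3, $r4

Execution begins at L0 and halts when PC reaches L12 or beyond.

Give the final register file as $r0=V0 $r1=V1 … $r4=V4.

$r0=0 $r1=5 $r2=0 $r3=1 $r4=13

#0 andi  $r2, $r4, 15 ; 0/6/13/1/13
#1 slti  $r2, $r4, 10 ; 0/6/0/1/13
#2 bne  $r4, $r1, L11 ; 0/6/0/1/13 ; →target
#3 ori   $r1, $r3, 5 ; 0/5/0/1/13
#11 and  $r3, $r3, $r4 ; 0/5/0/1/13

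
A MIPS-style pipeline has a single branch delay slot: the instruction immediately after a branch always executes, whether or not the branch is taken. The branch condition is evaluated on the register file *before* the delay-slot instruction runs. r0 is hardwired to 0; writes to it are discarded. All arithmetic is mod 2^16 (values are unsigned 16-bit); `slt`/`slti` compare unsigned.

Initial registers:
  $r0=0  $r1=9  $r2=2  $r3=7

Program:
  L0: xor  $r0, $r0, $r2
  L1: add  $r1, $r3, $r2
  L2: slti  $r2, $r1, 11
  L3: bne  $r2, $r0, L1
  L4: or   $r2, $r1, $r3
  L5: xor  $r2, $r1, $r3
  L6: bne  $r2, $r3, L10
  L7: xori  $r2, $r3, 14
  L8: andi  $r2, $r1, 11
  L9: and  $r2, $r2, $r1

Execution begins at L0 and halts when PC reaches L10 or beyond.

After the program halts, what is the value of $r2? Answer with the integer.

[0] xor  $r0, $r0, $r2  →  {$r0:0, $r1:9, $r2:2, $r3:7}
[1] add  $r1, $r3, $r2  →  {$r0:0, $r1:9, $r2:2, $r3:7}
[2] slti  $r2, $r1, 11  →  {$r0:0, $r1:9, $r2:1, $r3:7}
[3] bne  $r2, $r0, L1  →  {$r0:0, $r1:9, $r2:1, $r3:7}  ⟨branch taken⟩
[4] or   $r2, $r1, $r3  →  {$r0:0, $r1:9, $r2:15, $r3:7}
[1] add  $r1, $r3, $r2  →  {$r0:0, $r1:22, $r2:15, $r3:7}
[2] slti  $r2, $r1, 11  →  {$r0:0, $r1:22, $r2:0, $r3:7}
[3] bne  $r2, $r0, L1  →  {$r0:0, $r1:22, $r2:0, $r3:7}  ⟨branch fallthrough⟩
[4] or   $r2, $r1, $r3  →  {$r0:0, $r1:22, $r2:23, $r3:7}
[5] xor  $r2, $r1, $r3  →  {$r0:0, $r1:22, $r2:17, $r3:7}
[6] bne  $r2, $r3, L10  →  {$r0:0, $r1:22, $r2:17, $r3:7}  ⟨branch taken⟩
[7] xori  $r2, $r3, 14  →  {$r0:0, $r1:22, $r2:9, $r3:7}

9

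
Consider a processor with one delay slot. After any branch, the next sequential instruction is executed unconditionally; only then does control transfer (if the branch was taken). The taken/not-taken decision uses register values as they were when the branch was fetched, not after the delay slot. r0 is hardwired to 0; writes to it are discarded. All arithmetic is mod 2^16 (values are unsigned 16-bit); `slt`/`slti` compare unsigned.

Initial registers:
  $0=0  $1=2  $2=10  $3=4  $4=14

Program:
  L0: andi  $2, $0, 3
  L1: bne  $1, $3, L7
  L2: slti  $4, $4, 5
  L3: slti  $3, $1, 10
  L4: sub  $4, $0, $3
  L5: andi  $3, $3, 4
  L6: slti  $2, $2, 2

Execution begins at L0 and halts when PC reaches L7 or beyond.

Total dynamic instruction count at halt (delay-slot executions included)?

3

#0 andi  $2, $0, 3 ; 0/2/0/4/14
#1 bne  $1, $3, L7 ; 0/2/0/4/14 ; →target
#2 slti  $4, $4, 5 ; 0/2/0/4/0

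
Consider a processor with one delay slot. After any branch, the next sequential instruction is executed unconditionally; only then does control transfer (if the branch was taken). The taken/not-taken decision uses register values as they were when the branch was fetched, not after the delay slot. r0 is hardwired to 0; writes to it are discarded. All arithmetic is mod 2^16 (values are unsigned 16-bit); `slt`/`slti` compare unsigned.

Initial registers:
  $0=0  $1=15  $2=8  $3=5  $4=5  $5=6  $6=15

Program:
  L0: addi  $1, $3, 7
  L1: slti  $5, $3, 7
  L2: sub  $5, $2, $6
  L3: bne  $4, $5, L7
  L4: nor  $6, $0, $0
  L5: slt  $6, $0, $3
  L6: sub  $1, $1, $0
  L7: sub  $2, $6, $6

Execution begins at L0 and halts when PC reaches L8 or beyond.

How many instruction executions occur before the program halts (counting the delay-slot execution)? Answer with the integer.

#0 addi  $1, $3, 7 ; 0/12/8/5/5/6/15
#1 slti  $5, $3, 7 ; 0/12/8/5/5/1/15
#2 sub  $5, $2, $6 ; 0/12/8/5/5/65529/15
#3 bne  $4, $5, L7 ; 0/12/8/5/5/65529/15 ; →target
#4 nor  $6, $0, $0 ; 0/12/8/5/5/65529/65535
#7 sub  $2, $6, $6 ; 0/12/0/5/5/65529/65535

6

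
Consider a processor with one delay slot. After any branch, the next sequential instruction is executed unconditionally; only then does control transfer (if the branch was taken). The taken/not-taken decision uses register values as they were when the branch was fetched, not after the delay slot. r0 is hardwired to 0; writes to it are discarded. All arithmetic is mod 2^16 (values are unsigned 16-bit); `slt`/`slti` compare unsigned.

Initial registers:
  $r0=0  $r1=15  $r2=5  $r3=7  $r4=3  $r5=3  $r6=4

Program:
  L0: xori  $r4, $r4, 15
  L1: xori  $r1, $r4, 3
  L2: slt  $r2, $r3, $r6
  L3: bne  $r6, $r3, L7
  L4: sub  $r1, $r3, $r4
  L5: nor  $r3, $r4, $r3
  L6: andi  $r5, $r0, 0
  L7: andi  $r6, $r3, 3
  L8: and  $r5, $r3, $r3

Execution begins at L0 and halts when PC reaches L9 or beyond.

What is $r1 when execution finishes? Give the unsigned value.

[0] xori  $r4, $r4, 15  →  {$r0:0, $r1:15, $r2:5, $r3:7, $r4:12, $r5:3, $r6:4}
[1] xori  $r1, $r4, 3  →  {$r0:0, $r1:15, $r2:5, $r3:7, $r4:12, $r5:3, $r6:4}
[2] slt  $r2, $r3, $r6  →  {$r0:0, $r1:15, $r2:0, $r3:7, $r4:12, $r5:3, $r6:4}
[3] bne  $r6, $r3, L7  →  {$r0:0, $r1:15, $r2:0, $r3:7, $r4:12, $r5:3, $r6:4}  ⟨branch taken⟩
[4] sub  $r1, $r3, $r4  →  {$r0:0, $r1:65531, $r2:0, $r3:7, $r4:12, $r5:3, $r6:4}
[7] andi  $r6, $r3, 3  →  {$r0:0, $r1:65531, $r2:0, $r3:7, $r4:12, $r5:3, $r6:3}
[8] and  $r5, $r3, $r3  →  {$r0:0, $r1:65531, $r2:0, $r3:7, $r4:12, $r5:7, $r6:3}

65531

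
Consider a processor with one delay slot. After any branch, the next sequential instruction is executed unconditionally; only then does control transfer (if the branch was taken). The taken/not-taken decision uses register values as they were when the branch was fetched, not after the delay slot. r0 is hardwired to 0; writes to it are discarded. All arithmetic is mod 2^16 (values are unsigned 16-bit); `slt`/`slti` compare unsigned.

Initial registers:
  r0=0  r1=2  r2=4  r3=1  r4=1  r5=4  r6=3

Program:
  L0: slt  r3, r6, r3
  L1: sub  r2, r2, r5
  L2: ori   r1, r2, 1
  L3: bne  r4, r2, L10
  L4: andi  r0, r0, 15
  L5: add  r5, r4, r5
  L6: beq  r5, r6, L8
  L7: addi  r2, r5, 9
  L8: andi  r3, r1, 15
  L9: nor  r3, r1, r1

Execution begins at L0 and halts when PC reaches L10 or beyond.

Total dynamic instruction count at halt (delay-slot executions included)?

[0] slt  r3, r6, r3  →  {r0:0, r1:2, r2:4, r3:0, r4:1, r5:4, r6:3}
[1] sub  r2, r2, r5  →  {r0:0, r1:2, r2:0, r3:0, r4:1, r5:4, r6:3}
[2] ori   r1, r2, 1  →  {r0:0, r1:1, r2:0, r3:0, r4:1, r5:4, r6:3}
[3] bne  r4, r2, L10  →  {r0:0, r1:1, r2:0, r3:0, r4:1, r5:4, r6:3}  ⟨branch taken⟩
[4] andi  r0, r0, 15  →  {r0:0, r1:1, r2:0, r3:0, r4:1, r5:4, r6:3}

5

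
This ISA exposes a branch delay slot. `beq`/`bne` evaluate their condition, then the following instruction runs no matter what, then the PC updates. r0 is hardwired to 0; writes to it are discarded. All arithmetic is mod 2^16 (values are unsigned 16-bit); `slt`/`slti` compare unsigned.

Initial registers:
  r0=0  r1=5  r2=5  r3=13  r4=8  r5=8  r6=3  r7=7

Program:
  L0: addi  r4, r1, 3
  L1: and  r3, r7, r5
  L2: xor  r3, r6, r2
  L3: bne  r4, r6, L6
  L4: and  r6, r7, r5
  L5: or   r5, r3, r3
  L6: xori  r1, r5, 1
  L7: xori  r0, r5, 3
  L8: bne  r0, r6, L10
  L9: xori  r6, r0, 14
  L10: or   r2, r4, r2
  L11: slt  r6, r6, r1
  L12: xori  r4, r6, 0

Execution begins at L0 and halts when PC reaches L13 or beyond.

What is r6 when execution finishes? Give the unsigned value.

0

#0 addi  r4, r1, 3 ; 0/5/5/13/8/8/3/7
#1 and  r3, r7, r5 ; 0/5/5/0/8/8/3/7
#2 xor  r3, r6, r2 ; 0/5/5/6/8/8/3/7
#3 bne  r4, r6, L6 ; 0/5/5/6/8/8/3/7 ; →target
#4 and  r6, r7, r5 ; 0/5/5/6/8/8/0/7
#6 xori  r1, r5, 1 ; 0/9/5/6/8/8/0/7
#7 xori  r0, r5, 3 ; 0/9/5/6/8/8/0/7
#8 bne  r0, r6, L10 ; 0/9/5/6/8/8/0/7 ; →fallthru
#9 xori  r6, r0, 14 ; 0/9/5/6/8/8/14/7
#10 or   r2, r4, r2 ; 0/9/13/6/8/8/14/7
#11 slt  r6, r6, r1 ; 0/9/13/6/8/8/0/7
#12 xori  r4, r6, 0 ; 0/9/13/6/0/8/0/7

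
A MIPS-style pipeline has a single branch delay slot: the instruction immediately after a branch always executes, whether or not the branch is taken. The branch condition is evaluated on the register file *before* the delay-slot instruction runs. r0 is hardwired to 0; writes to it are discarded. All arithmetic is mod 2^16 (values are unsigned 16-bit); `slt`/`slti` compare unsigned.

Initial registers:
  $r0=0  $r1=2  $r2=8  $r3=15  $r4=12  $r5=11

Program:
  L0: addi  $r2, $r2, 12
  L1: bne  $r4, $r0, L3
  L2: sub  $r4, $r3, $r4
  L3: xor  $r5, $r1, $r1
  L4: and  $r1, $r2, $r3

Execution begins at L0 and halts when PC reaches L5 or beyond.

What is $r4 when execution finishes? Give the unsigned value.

[0] addi  $r2, $r2, 12  →  {$r0:0, $r1:2, $r2:20, $r3:15, $r4:12, $r5:11}
[1] bne  $r4, $r0, L3  →  {$r0:0, $r1:2, $r2:20, $r3:15, $r4:12, $r5:11}  ⟨branch taken⟩
[2] sub  $r4, $r3, $r4  →  {$r0:0, $r1:2, $r2:20, $r3:15, $r4:3, $r5:11}
[3] xor  $r5, $r1, $r1  →  {$r0:0, $r1:2, $r2:20, $r3:15, $r4:3, $r5:0}
[4] and  $r1, $r2, $r3  →  {$r0:0, $r1:4, $r2:20, $r3:15, $r4:3, $r5:0}

3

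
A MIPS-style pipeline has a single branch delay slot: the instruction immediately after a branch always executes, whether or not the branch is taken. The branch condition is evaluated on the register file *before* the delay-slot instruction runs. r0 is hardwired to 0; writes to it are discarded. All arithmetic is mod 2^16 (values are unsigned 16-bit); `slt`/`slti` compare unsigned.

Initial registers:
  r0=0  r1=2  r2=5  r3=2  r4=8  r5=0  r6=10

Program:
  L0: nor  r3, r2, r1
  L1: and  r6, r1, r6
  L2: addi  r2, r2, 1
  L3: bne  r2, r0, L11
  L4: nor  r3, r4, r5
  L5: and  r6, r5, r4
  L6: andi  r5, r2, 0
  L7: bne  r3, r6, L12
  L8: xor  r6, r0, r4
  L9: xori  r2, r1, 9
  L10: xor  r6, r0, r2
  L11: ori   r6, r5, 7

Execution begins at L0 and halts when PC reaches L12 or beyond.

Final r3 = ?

#0 nor  r3, r2, r1 ; 0/2/5/65528/8/0/10
#1 and  r6, r1, r6 ; 0/2/5/65528/8/0/2
#2 addi  r2, r2, 1 ; 0/2/6/65528/8/0/2
#3 bne  r2, r0, L11 ; 0/2/6/65528/8/0/2 ; →target
#4 nor  r3, r4, r5 ; 0/2/6/65527/8/0/2
#11 ori   r6, r5, 7 ; 0/2/6/65527/8/0/7

65527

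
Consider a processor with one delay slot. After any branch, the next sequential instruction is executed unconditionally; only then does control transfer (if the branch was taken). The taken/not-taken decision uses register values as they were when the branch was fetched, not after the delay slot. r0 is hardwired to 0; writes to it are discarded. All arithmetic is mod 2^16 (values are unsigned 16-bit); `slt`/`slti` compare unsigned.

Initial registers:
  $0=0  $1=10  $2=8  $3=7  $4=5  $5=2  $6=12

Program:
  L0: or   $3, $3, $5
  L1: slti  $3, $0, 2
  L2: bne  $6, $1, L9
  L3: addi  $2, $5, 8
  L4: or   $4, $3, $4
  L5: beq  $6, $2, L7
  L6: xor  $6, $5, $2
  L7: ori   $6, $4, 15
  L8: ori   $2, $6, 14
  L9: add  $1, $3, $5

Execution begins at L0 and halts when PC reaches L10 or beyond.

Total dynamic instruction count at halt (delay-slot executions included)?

PC=0  or   $3, $3, $5        | $0=0 $1=10 $2=8 $3=7 $4=5 $5=2 $6=12
PC=1  slti  $3, $0, 2        | $0=0 $1=10 $2=8 $3=1 $4=5 $5=2 $6=12
PC=2  bne  $6, $1, L9        | $0=0 $1=10 $2=8 $3=1 $4=5 $5=2 $6=12  [TAKEN]
PC=3  addi  $2, $5, 8        | $0=0 $1=10 $2=10 $3=1 $4=5 $5=2 $6=12
PC=9  add  $1, $3, $5        | $0=0 $1=3 $2=10 $3=1 $4=5 $5=2 $6=12

5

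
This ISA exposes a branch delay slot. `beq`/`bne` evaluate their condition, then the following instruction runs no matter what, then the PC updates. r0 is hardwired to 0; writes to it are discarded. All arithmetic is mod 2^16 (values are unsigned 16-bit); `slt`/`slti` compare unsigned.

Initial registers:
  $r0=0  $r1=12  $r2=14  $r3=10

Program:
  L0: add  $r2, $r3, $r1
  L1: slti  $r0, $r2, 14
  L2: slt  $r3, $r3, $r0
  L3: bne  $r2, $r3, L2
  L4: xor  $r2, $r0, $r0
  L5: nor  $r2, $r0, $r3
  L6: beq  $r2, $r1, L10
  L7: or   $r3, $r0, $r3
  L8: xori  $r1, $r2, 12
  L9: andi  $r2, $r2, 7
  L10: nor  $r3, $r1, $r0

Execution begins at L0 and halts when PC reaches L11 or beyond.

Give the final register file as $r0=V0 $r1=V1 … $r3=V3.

  step pc=0: add  $r2, $r3, $r1  regs=(0,12,22,10)
  step pc=1: slti  $r0, $r2, 14  regs=(0,12,22,10)
  step pc=2: slt  $r3, $r3, $r0  regs=(0,12,22,0)
  step pc=3: bne  $r2, $r3, L2  cond=T  regs=(0,12,22,0)
  step pc=4: xor  $r2, $r0, $r0  regs=(0,12,0,0)
  step pc=2: slt  $r3, $r3, $r0  regs=(0,12,0,0)
  step pc=3: bne  $r2, $r3, L2  cond=F  regs=(0,12,0,0)
  step pc=4: xor  $r2, $r0, $r0  regs=(0,12,0,0)
  step pc=5: nor  $r2, $r0, $r3  regs=(0,12,65535,0)
  step pc=6: beq  $r2, $r1, L10  cond=F  regs=(0,12,65535,0)
  step pc=7: or   $r3, $r0, $r3  regs=(0,12,65535,0)
  step pc=8: xori  $r1, $r2, 12  regs=(0,65523,65535,0)
  step pc=9: andi  $r2, $r2, 7  regs=(0,65523,7,0)
  step pc=10: nor  $r3, $r1, $r0  regs=(0,65523,7,12)

$r0=0 $r1=65523 $r2=7 $r3=12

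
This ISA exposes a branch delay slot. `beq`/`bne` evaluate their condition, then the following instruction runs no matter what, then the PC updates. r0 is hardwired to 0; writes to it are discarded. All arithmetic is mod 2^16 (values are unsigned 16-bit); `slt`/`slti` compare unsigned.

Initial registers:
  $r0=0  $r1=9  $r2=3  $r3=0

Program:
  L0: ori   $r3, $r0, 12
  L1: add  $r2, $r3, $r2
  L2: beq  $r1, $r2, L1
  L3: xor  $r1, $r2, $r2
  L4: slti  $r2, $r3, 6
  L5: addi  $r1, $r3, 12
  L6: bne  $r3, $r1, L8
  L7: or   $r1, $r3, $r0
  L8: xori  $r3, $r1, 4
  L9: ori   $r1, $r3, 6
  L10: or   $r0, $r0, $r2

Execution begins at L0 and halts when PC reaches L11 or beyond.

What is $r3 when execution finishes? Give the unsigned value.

8

PC=0  ori   $r3, $r0, 12     | $r0=0 $r1=9 $r2=3 $r3=12
PC=1  add  $r2, $r3, $r2     | $r0=0 $r1=9 $r2=15 $r3=12
PC=2  beq  $r1, $r2, L1      | $r0=0 $r1=9 $r2=15 $r3=12  [not taken]
PC=3  xor  $r1, $r2, $r2     | $r0=0 $r1=0 $r2=15 $r3=12
PC=4  slti  $r2, $r3, 6      | $r0=0 $r1=0 $r2=0 $r3=12
PC=5  addi  $r1, $r3, 12     | $r0=0 $r1=24 $r2=0 $r3=12
PC=6  bne  $r3, $r1, L8      | $r0=0 $r1=24 $r2=0 $r3=12  [TAKEN]
PC=7  or   $r1, $r3, $r0     | $r0=0 $r1=12 $r2=0 $r3=12
PC=8  xori  $r3, $r1, 4      | $r0=0 $r1=12 $r2=0 $r3=8
PC=9  ori   $r1, $r3, 6      | $r0=0 $r1=14 $r2=0 $r3=8
PC=10 or   $r0, $r0, $r2     | $r0=0 $r1=14 $r2=0 $r3=8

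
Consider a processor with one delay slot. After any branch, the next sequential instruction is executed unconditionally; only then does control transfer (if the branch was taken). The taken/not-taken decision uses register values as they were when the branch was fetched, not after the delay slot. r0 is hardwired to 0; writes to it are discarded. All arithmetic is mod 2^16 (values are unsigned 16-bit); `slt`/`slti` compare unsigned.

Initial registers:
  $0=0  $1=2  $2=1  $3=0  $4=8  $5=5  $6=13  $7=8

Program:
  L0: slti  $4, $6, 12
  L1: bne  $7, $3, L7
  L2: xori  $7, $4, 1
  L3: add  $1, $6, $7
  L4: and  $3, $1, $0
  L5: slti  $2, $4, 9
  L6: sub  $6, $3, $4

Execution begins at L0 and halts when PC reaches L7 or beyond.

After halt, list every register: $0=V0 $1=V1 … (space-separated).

$0=0 $1=2 $2=1 $3=0 $4=0 $5=5 $6=13 $7=1

  step pc=0: slti  $4, $6, 12  regs=(0,2,1,0,0,5,13,8)
  step pc=1: bne  $7, $3, L7  cond=T  regs=(0,2,1,0,0,5,13,8)
  step pc=2: xori  $7, $4, 1  regs=(0,2,1,0,0,5,13,1)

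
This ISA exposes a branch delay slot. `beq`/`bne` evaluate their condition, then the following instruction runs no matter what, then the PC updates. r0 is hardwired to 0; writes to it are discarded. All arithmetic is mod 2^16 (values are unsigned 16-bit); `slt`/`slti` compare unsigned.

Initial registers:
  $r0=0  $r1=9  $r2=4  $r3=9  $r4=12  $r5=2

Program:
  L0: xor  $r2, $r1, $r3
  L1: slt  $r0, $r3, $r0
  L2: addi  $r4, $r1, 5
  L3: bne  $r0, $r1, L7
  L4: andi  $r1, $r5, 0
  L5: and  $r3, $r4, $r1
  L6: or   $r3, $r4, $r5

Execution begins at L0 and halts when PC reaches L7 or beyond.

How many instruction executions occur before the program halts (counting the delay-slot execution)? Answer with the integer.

PC=0  xor  $r2, $r1, $r3     | $r0=0 $r1=9 $r2=0 $r3=9 $r4=12 $r5=2
PC=1  slt  $r0, $r3, $r0     | $r0=0 $r1=9 $r2=0 $r3=9 $r4=12 $r5=2
PC=2  addi  $r4, $r1, 5      | $r0=0 $r1=9 $r2=0 $r3=9 $r4=14 $r5=2
PC=3  bne  $r0, $r1, L7      | $r0=0 $r1=9 $r2=0 $r3=9 $r4=14 $r5=2  [TAKEN]
PC=4  andi  $r1, $r5, 0      | $r0=0 $r1=0 $r2=0 $r3=9 $r4=14 $r5=2

5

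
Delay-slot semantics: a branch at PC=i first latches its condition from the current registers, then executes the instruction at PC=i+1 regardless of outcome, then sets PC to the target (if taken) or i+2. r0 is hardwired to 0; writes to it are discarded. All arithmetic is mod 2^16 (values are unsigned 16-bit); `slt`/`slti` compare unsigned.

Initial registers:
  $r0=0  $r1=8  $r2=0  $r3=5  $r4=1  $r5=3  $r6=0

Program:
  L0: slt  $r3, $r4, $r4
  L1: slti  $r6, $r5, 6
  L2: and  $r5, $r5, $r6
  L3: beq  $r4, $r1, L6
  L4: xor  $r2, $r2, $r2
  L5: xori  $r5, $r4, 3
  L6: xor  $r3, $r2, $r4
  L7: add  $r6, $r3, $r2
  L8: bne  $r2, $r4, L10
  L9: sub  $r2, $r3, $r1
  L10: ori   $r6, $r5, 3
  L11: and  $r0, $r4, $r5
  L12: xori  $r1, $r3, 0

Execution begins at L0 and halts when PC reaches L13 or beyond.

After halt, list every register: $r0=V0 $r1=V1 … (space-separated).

$r0=0 $r1=1 $r2=65529 $r3=1 $r4=1 $r5=2 $r6=3

PC=0  slt  $r3, $r4, $r4     | $r0=0 $r1=8 $r2=0 $r3=0 $r4=1 $r5=3 $r6=0
PC=1  slti  $r6, $r5, 6      | $r0=0 $r1=8 $r2=0 $r3=0 $r4=1 $r5=3 $r6=1
PC=2  and  $r5, $r5, $r6     | $r0=0 $r1=8 $r2=0 $r3=0 $r4=1 $r5=1 $r6=1
PC=3  beq  $r4, $r1, L6      | $r0=0 $r1=8 $r2=0 $r3=0 $r4=1 $r5=1 $r6=1  [not taken]
PC=4  xor  $r2, $r2, $r2     | $r0=0 $r1=8 $r2=0 $r3=0 $r4=1 $r5=1 $r6=1
PC=5  xori  $r5, $r4, 3      | $r0=0 $r1=8 $r2=0 $r3=0 $r4=1 $r5=2 $r6=1
PC=6  xor  $r3, $r2, $r4     | $r0=0 $r1=8 $r2=0 $r3=1 $r4=1 $r5=2 $r6=1
PC=7  add  $r6, $r3, $r2     | $r0=0 $r1=8 $r2=0 $r3=1 $r4=1 $r5=2 $r6=1
PC=8  bne  $r2, $r4, L10     | $r0=0 $r1=8 $r2=0 $r3=1 $r4=1 $r5=2 $r6=1  [TAKEN]
PC=9  sub  $r2, $r3, $r1     | $r0=0 $r1=8 $r2=65529 $r3=1 $r4=1 $r5=2 $r6=1
PC=10 ori   $r6, $r5, 3      | $r0=0 $r1=8 $r2=65529 $r3=1 $r4=1 $r5=2 $r6=3
PC=11 and  $r0, $r4, $r5     | $r0=0 $r1=8 $r2=65529 $r3=1 $r4=1 $r5=2 $r6=3
PC=12 xori  $r1, $r3, 0      | $r0=0 $r1=1 $r2=65529 $r3=1 $r4=1 $r5=2 $r6=3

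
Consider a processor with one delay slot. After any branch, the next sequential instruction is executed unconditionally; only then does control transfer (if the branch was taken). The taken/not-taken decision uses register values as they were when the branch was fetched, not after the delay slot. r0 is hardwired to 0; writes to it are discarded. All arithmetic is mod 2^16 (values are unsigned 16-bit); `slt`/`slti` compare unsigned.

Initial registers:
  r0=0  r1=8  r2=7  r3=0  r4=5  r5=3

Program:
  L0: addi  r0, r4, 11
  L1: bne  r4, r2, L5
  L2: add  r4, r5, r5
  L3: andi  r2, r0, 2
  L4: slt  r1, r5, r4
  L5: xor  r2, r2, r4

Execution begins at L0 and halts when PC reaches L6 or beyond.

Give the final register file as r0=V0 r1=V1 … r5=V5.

[0] addi  r0, r4, 11  →  {r0:0, r1:8, r2:7, r3:0, r4:5, r5:3}
[1] bne  r4, r2, L5  →  {r0:0, r1:8, r2:7, r3:0, r4:5, r5:3}  ⟨branch taken⟩
[2] add  r4, r5, r5  →  {r0:0, r1:8, r2:7, r3:0, r4:6, r5:3}
[5] xor  r2, r2, r4  →  {r0:0, r1:8, r2:1, r3:0, r4:6, r5:3}

r0=0 r1=8 r2=1 r3=0 r4=6 r5=3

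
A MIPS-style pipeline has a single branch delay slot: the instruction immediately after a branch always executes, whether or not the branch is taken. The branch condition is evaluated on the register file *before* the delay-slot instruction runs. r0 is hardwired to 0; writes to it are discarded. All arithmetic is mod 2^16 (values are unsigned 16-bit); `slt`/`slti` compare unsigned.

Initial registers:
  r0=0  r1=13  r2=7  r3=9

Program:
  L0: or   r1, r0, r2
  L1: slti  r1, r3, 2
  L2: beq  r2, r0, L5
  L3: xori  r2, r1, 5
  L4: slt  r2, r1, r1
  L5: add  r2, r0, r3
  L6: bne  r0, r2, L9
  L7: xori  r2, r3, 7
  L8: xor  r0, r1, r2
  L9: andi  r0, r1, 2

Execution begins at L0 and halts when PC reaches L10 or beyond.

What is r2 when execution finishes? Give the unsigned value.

  step pc=0: or   r1, r0, r2  regs=(0,7,7,9)
  step pc=1: slti  r1, r3, 2  regs=(0,0,7,9)
  step pc=2: beq  r2, r0, L5  cond=F  regs=(0,0,7,9)
  step pc=3: xori  r2, r1, 5  regs=(0,0,5,9)
  step pc=4: slt  r2, r1, r1  regs=(0,0,0,9)
  step pc=5: add  r2, r0, r3  regs=(0,0,9,9)
  step pc=6: bne  r0, r2, L9  cond=T  regs=(0,0,9,9)
  step pc=7: xori  r2, r3, 7  regs=(0,0,14,9)
  step pc=9: andi  r0, r1, 2  regs=(0,0,14,9)

14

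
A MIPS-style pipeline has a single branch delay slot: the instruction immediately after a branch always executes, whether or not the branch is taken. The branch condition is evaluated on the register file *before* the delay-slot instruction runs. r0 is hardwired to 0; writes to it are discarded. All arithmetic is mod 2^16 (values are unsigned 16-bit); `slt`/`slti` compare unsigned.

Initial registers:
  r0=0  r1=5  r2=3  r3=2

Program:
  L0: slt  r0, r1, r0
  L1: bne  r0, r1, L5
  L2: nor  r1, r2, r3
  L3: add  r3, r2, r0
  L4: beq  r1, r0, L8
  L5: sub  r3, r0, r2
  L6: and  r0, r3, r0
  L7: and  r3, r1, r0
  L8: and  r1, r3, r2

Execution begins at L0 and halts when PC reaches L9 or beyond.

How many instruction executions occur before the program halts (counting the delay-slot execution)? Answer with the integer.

7

PC=0  slt  r0, r1, r0        | r0=0 r1=5 r2=3 r3=2
PC=1  bne  r0, r1, L5        | r0=0 r1=5 r2=3 r3=2  [TAKEN]
PC=2  nor  r1, r2, r3        | r0=0 r1=65532 r2=3 r3=2
PC=5  sub  r3, r0, r2        | r0=0 r1=65532 r2=3 r3=65533
PC=6  and  r0, r3, r0        | r0=0 r1=65532 r2=3 r3=65533
PC=7  and  r3, r1, r0        | r0=0 r1=65532 r2=3 r3=0
PC=8  and  r1, r3, r2        | r0=0 r1=0 r2=3 r3=0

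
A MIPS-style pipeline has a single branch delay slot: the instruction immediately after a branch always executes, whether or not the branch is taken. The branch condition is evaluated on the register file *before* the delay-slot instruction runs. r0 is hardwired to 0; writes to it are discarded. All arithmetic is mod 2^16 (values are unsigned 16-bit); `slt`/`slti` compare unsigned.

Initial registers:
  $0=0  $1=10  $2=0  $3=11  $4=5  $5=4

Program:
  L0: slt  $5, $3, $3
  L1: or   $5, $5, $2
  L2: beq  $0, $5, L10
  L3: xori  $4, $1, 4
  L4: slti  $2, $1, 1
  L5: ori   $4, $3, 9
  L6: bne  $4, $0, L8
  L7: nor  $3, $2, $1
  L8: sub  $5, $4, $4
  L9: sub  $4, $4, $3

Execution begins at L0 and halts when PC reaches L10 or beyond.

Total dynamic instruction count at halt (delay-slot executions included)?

4

#0 slt  $5, $3, $3 ; 0/10/0/11/5/0
#1 or   $5, $5, $2 ; 0/10/0/11/5/0
#2 beq  $0, $5, L10 ; 0/10/0/11/5/0 ; →target
#3 xori  $4, $1, 4 ; 0/10/0/11/14/0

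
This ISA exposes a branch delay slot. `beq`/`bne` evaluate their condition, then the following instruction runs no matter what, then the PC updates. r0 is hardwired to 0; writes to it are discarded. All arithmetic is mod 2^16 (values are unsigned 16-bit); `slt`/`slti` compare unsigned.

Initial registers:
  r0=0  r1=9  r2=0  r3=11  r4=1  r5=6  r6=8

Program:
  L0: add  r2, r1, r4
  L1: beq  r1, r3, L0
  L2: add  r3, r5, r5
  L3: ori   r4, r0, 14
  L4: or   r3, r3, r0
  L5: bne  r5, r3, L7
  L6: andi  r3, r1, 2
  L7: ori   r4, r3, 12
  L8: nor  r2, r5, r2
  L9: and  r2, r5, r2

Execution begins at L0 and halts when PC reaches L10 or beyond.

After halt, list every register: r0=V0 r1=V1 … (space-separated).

#0 add  r2, r1, r4 ; 0/9/10/11/1/6/8
#1 beq  r1, r3, L0 ; 0/9/10/11/1/6/8 ; →fallthru
#2 add  r3, r5, r5 ; 0/9/10/12/1/6/8
#3 ori   r4, r0, 14 ; 0/9/10/12/14/6/8
#4 or   r3, r3, r0 ; 0/9/10/12/14/6/8
#5 bne  r5, r3, L7 ; 0/9/10/12/14/6/8 ; →target
#6 andi  r3, r1, 2 ; 0/9/10/0/14/6/8
#7 ori   r4, r3, 12 ; 0/9/10/0/12/6/8
#8 nor  r2, r5, r2 ; 0/9/65521/0/12/6/8
#9 and  r2, r5, r2 ; 0/9/0/0/12/6/8

r0=0 r1=9 r2=0 r3=0 r4=12 r5=6 r6=8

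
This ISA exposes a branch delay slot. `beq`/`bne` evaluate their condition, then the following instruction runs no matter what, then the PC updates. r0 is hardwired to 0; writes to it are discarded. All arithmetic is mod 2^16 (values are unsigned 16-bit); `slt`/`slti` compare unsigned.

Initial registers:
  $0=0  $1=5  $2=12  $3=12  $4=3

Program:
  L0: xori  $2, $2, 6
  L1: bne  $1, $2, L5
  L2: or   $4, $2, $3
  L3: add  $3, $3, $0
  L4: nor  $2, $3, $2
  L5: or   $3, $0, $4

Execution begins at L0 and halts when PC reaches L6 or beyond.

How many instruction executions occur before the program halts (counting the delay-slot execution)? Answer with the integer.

4

[0] xori  $2, $2, 6  →  {$0:0, $1:5, $2:10, $3:12, $4:3}
[1] bne  $1, $2, L5  →  {$0:0, $1:5, $2:10, $3:12, $4:3}  ⟨branch taken⟩
[2] or   $4, $2, $3  →  {$0:0, $1:5, $2:10, $3:12, $4:14}
[5] or   $3, $0, $4  →  {$0:0, $1:5, $2:10, $3:14, $4:14}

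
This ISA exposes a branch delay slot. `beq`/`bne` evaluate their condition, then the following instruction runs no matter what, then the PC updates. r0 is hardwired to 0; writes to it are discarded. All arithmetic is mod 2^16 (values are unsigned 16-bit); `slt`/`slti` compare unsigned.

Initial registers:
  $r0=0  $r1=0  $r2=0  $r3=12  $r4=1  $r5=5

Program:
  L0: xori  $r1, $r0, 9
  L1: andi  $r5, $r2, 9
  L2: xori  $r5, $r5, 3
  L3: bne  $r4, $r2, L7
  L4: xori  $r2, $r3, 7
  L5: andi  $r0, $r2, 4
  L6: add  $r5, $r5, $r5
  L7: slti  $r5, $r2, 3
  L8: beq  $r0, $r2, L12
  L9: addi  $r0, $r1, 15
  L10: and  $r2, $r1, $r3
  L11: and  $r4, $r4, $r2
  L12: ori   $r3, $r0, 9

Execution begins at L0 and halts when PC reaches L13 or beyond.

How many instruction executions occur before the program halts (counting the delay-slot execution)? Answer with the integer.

#0 xori  $r1, $r0, 9 ; 0/9/0/12/1/5
#1 andi  $r5, $r2, 9 ; 0/9/0/12/1/0
#2 xori  $r5, $r5, 3 ; 0/9/0/12/1/3
#3 bne  $r4, $r2, L7 ; 0/9/0/12/1/3 ; →target
#4 xori  $r2, $r3, 7 ; 0/9/11/12/1/3
#7 slti  $r5, $r2, 3 ; 0/9/11/12/1/0
#8 beq  $r0, $r2, L12 ; 0/9/11/12/1/0 ; →fallthru
#9 addi  $r0, $r1, 15 ; 0/9/11/12/1/0
#10 and  $r2, $r1, $r3 ; 0/9/8/12/1/0
#11 and  $r4, $r4, $r2 ; 0/9/8/12/0/0
#12 ori   $r3, $r0, 9 ; 0/9/8/9/0/0

11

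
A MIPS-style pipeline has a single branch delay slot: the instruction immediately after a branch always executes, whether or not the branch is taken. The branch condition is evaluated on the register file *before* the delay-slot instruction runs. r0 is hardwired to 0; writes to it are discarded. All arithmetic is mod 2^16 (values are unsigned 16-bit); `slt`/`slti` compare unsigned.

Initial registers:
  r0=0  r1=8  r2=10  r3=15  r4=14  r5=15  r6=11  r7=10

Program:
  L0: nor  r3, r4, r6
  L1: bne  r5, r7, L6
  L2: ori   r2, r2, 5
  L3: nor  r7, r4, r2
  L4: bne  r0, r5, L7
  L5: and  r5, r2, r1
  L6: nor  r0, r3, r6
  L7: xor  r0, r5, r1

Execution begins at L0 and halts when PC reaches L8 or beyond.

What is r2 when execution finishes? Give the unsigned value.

15

#0 nor  r3, r4, r6 ; 0/8/10/65520/14/15/11/10
#1 bne  r5, r7, L6 ; 0/8/10/65520/14/15/11/10 ; →target
#2 ori   r2, r2, 5 ; 0/8/15/65520/14/15/11/10
#6 nor  r0, r3, r6 ; 0/8/15/65520/14/15/11/10
#7 xor  r0, r5, r1 ; 0/8/15/65520/14/15/11/10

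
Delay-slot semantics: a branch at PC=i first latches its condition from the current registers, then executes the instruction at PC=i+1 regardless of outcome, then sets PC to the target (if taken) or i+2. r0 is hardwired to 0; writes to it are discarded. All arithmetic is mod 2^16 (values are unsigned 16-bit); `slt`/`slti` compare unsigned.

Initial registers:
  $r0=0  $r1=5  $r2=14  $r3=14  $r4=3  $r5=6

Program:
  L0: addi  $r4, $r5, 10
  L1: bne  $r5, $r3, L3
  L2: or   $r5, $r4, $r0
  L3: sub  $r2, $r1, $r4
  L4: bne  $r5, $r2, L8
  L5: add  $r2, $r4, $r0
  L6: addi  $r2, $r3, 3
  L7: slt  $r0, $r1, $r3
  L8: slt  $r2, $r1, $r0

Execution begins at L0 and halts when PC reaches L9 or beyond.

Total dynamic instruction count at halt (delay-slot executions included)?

7

[0] addi  $r4, $r5, 10  →  {$r0:0, $r1:5, $r2:14, $r3:14, $r4:16, $r5:6}
[1] bne  $r5, $r3, L3  →  {$r0:0, $r1:5, $r2:14, $r3:14, $r4:16, $r5:6}  ⟨branch taken⟩
[2] or   $r5, $r4, $r0  →  {$r0:0, $r1:5, $r2:14, $r3:14, $r4:16, $r5:16}
[3] sub  $r2, $r1, $r4  →  {$r0:0, $r1:5, $r2:65525, $r3:14, $r4:16, $r5:16}
[4] bne  $r5, $r2, L8  →  {$r0:0, $r1:5, $r2:65525, $r3:14, $r4:16, $r5:16}  ⟨branch taken⟩
[5] add  $r2, $r4, $r0  →  {$r0:0, $r1:5, $r2:16, $r3:14, $r4:16, $r5:16}
[8] slt  $r2, $r1, $r0  →  {$r0:0, $r1:5, $r2:0, $r3:14, $r4:16, $r5:16}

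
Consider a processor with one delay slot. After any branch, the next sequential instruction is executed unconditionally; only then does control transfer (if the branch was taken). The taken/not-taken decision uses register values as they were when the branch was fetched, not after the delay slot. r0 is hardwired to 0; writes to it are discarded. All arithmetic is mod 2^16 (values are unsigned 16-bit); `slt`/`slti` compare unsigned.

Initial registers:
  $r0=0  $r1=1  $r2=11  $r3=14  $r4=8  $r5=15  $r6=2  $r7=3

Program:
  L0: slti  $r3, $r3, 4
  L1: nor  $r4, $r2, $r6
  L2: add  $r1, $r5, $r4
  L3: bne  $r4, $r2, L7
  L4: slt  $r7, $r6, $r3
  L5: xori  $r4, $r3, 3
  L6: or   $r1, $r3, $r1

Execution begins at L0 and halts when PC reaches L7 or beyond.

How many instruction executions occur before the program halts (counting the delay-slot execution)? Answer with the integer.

[0] slti  $r3, $r3, 4  →  {$r0:0, $r1:1, $r2:11, $r3:0, $r4:8, $r5:15, $r6:2, $r7:3}
[1] nor  $r4, $r2, $r6  →  {$r0:0, $r1:1, $r2:11, $r3:0, $r4:65524, $r5:15, $r6:2, $r7:3}
[2] add  $r1, $r5, $r4  →  {$r0:0, $r1:3, $r2:11, $r3:0, $r4:65524, $r5:15, $r6:2, $r7:3}
[3] bne  $r4, $r2, L7  →  {$r0:0, $r1:3, $r2:11, $r3:0, $r4:65524, $r5:15, $r6:2, $r7:3}  ⟨branch taken⟩
[4] slt  $r7, $r6, $r3  →  {$r0:0, $r1:3, $r2:11, $r3:0, $r4:65524, $r5:15, $r6:2, $r7:0}

5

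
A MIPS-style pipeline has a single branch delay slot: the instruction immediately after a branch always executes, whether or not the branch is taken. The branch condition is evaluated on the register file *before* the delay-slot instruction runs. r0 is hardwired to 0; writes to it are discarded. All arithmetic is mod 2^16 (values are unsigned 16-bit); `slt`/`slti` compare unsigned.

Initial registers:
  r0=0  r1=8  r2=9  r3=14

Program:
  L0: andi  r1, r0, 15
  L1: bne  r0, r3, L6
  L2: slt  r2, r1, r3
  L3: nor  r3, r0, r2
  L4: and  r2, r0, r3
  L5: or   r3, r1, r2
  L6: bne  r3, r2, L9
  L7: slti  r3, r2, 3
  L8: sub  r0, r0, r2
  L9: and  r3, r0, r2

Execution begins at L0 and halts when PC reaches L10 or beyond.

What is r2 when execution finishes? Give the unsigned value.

PC=0  andi  r1, r0, 15       | r0=0 r1=0 r2=9 r3=14
PC=1  bne  r0, r3, L6        | r0=0 r1=0 r2=9 r3=14  [TAKEN]
PC=2  slt  r2, r1, r3        | r0=0 r1=0 r2=1 r3=14
PC=6  bne  r3, r2, L9        | r0=0 r1=0 r2=1 r3=14  [TAKEN]
PC=7  slti  r3, r2, 3        | r0=0 r1=0 r2=1 r3=1
PC=9  and  r3, r0, r2        | r0=0 r1=0 r2=1 r3=0

1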